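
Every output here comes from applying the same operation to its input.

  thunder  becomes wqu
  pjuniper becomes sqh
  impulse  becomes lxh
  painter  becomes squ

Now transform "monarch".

pdk

Rule — keep one character in every 3, starting at position 1 (positions 1st, 4th, 7th, ...), then shift every letter 3 places forward in the alphabet (wrapping around).
"monarch" → "mah" → "pdk".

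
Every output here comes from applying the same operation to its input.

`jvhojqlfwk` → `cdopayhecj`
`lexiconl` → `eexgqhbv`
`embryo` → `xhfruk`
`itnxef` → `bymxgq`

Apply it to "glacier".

zkextbv

The pattern: shift every letter 7 places backward in the alphabet (wrapping around), then take characters alternately from the front and the back (1st, last, 2nd, 2nd-last, ...).
Applying both steps to "glacier": "zetvbxk", then "zkextbv".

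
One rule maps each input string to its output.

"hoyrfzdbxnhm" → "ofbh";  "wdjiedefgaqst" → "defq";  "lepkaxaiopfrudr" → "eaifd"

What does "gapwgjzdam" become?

agd

Each output is the input with this applied: keep one character in every 3, starting at position 2 (positions 2nd, 5th, 8th, ...).
On "gapwgjzdam" that produces "agd".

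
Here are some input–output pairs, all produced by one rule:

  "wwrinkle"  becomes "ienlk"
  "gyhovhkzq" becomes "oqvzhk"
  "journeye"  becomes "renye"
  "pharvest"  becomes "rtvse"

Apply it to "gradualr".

The pattern: delete the first 3 characters, then take characters alternately from the front and the back (1st, last, 2nd, 2nd-last, ...).
Starting from "gradualr": after the first operation, "dualr"; after the second, "drula".

drula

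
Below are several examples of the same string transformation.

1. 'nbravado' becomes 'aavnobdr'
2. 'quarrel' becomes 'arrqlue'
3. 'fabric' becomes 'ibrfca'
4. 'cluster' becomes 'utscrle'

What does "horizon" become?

rzihnoo

In each case the input is transformed by: take characters alternately from the front and the back (1st, last, 2nd, 2nd-last, ...), then move the last 3 characters to the front (rotate right by 3).
On "horizon": the first step gives "hnoorzi", and the second then gives "rzihnoo".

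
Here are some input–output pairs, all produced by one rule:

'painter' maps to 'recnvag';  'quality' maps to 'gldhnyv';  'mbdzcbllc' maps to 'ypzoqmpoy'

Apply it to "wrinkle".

The pattern: shift every letter 13 places forward in the alphabet (wrapping around) — i.e. ROT13, then move the last 2 characters to the front (rotate right by 2).
"wrinkle" → "yrjevax".

yrjevax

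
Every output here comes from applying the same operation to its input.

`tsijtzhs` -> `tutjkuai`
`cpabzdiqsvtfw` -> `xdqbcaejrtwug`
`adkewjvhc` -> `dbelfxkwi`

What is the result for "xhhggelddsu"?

What's happening: shift every letter 1 place forward in the alphabet (wrapping around), then move the last character to the front.
Applying both steps to "xhhggelddsu": "yiihhfmeetv", then "vyiihhfmeet".

vyiihhfmeet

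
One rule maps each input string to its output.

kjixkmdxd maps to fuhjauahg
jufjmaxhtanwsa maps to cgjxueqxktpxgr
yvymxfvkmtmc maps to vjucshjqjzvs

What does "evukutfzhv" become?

rhrqcwesbs

The rule is to shift every letter 3 places backward in the alphabet (wrapping around), then move the first 2 characters to the end (rotate left by 2).
So "evukutfzhv" becomes "rhrqcwesbs".
(Check on "kjixkmdxd": → "hgfuhjaua" → "fuhjauahg" ✓)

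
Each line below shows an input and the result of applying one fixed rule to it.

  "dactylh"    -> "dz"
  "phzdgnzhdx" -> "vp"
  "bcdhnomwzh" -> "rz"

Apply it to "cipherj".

Looking at the pairs, the operation is to shift every letter 8 places backward in the alphabet (wrapping around), then keep only the last 2 characters.
"cipherj" → "uahzwjb" → "jb".

jb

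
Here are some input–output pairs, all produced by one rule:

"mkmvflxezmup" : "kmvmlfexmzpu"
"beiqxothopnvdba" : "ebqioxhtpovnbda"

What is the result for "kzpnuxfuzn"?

Rule — swap each adjacent pair of characters (1↔2, 3↔4, ...).
So "kzpnuxfuzn" becomes "zknpxuufnz".

zknpxuufnz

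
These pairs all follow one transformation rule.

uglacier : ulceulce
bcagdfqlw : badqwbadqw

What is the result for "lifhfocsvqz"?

The rule is to keep every other character starting from the first (positions 1st, 3rd, 5th, ...), then write the whole string twice.
On "lifhfocsvqz": the first step gives "lffcvz", and the second then gives "lffcvzlffcvz".

lffcvzlffcvz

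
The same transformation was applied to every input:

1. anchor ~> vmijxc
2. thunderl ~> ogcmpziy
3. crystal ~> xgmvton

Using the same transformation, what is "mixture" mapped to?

hzdmspo

The transformation: shift every letter 5 places backward in the alphabet (wrapping around), then take characters alternately from the front and the back (1st, last, 2nd, 2nd-last, ...).
So "mixture" becomes "hzdmspo".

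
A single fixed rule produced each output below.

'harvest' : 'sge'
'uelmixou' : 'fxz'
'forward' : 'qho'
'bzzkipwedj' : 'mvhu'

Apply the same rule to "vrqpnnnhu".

The transformation: keep one character in every 3, starting at position 1 (positions 1st, 4th, 7th, ...), then shift every letter 11 places forward in the alphabet (wrapping around).
"vrqpnnnhu" → "vpn" → "gay".

gay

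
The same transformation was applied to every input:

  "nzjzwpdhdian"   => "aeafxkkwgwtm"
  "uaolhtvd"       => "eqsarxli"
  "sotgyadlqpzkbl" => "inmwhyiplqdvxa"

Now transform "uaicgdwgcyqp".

The transformation: swap the front and back halves of the string, then shift every letter 3 places backward in the alphabet (wrapping around).
Working it through for "uaicgdwgcyqp": intermediate "wgcyqpuaicgd", final "tdzvnmrxfzda".

tdzvnmrxfzda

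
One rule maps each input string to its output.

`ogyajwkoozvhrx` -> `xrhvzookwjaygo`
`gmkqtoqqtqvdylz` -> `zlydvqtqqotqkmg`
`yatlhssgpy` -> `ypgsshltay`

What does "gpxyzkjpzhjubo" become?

The transformation: reverse the string.
So "gpxyzkjpzhjubo" becomes "obujhzpjkzyxpg".

obujhzpjkzyxpg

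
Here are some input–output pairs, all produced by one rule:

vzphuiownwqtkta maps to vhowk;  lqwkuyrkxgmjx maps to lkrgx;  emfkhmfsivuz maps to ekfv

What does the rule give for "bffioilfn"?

bil

What's happening: keep one character in every 3, starting at position 1 (positions 1st, 4th, 7th, ...).
For "bffioilfn" the result is "bil".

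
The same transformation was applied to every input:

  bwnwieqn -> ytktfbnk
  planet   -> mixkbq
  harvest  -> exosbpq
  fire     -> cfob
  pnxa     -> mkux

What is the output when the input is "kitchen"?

hfqzebk

Looking at the pairs, the operation is to shift every letter 3 places backward in the alphabet (wrapping around).
"kitchen" → "hfqzebk".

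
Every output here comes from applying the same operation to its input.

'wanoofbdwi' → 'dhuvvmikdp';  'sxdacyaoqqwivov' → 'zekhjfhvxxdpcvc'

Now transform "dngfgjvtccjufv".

Each output is the input with this applied: shift every letter 7 places forward in the alphabet (wrapping around).
"dngfgjvtccjufv" → "kunmnqcajjqbmc".

kunmnqcajjqbmc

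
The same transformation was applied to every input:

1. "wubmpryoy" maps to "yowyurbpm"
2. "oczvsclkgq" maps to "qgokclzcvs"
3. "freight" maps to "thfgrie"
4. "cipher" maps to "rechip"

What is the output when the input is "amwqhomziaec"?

ceaamiwzqmho

The pattern: move the last character to the front, then take characters alternately from the front and the back (1st, last, 2nd, 2nd-last, ...).
So "amwqhomziaec" becomes "ceaamiwzqmho".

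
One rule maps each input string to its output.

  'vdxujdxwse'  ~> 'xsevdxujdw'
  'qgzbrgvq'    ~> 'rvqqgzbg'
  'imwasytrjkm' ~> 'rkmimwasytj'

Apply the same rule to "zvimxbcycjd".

Each output is the input with this applied: move the last 3 characters to the front (rotate right by 3), then swap the first and last characters.
"zvimxbcycjd" → "cjdzvimxbcy" → "yjdzvimxbcc".

yjdzvimxbcc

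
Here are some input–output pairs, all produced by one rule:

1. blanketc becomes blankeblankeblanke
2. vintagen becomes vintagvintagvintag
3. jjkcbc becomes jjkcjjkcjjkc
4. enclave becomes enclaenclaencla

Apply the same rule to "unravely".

In each case the input is transformed by: delete the last 2 characters, then write the whole string 3 times in a row.
Starting from "unravely": after the first operation, "unrave"; after the second, "unraveunraveunrave".

unraveunraveunrave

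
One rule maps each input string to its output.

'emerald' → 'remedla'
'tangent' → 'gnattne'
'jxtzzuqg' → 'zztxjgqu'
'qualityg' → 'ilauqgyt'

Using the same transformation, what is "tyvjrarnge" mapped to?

rarjvytegn

The rule is to reverse the string, then move the first 3 characters to the end (rotate left by 3).
On "tyvjrarnge" that produces "rarjvytegn".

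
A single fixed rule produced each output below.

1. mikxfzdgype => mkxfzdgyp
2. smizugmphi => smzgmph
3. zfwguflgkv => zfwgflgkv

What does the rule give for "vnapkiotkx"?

The pattern: remove every vowel.
Applying that to "vnapkiotkx" gives "vnpktkx".

vnpktkx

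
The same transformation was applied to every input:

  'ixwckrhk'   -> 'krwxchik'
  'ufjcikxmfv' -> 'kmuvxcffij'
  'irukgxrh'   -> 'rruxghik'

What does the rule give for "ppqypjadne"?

What's happening: sort the characters into alphabetical order, then swap the front and back halves of the string.
"ppqypjadne" → "pppqyadejn".
(Check on "ufjcikxmfv": → "cffijkmuvx" → "kmuvxcffij" ✓)

pppqyadejn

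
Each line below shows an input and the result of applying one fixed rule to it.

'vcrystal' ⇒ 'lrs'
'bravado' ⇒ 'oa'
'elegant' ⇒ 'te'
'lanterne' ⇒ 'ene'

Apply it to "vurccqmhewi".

irhq

Each output is the input with this applied: take characters alternately from the front and the back (1st, last, 2nd, 2nd-last, ...), then keep one character in every 3, starting at position 2 (positions 2nd, 5th, 8th, ...).
"vurccqmhewi" → "viuwrechcmq" → "irhq".
(Check on "vcrystal": → "vlcartys" → "lrs" ✓)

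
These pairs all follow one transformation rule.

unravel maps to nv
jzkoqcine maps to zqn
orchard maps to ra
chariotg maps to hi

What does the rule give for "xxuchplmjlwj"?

xhmw

The transformation: move the last character to the front, then keep one character in every 3, starting at position 3 (positions 3rd, 6th, 9th, ...).
On "xxuchplmjlwj": the first step gives "jxxuchplmjlw", and the second then gives "xhmw".
(Check on "chariotg": → "gchariot" → "hi" ✓)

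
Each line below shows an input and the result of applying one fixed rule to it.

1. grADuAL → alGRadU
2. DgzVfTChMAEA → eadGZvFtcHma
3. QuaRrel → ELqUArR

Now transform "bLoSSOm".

What's happening: move the last 2 characters to the front (rotate right by 2), then flip the case of every letter.
On "bLoSSOm": the first step gives "OmbLoSS", and the second then gives "oMBlOss".

oMBlOss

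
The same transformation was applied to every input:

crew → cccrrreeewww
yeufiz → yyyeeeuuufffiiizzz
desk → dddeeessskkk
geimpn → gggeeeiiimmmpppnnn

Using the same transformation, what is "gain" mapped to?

gggaaaiiinnn

The rule is to repeat every character 3 times.
Applying that to "gain" gives "gggaaaiiinnn".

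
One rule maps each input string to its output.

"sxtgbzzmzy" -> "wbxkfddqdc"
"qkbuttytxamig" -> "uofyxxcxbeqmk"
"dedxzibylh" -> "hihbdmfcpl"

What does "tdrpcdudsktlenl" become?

xhvtghyhwoxpirp

Looking at the pairs, the operation is to shift every letter 4 places forward in the alphabet (wrapping around).
Doing the same to "tdrpcdudsktlenl": "xhvtghyhwoxpirp".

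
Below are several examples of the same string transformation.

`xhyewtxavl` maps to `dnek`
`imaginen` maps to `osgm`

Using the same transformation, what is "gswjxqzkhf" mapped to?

mycp

The pattern: shift every letter 6 places forward in the alphabet (wrapping around), then keep only the first 4 characters.
For "gswjxqzkhf", step one produces "mycpdwfqnl"; step two turns that into "mycp".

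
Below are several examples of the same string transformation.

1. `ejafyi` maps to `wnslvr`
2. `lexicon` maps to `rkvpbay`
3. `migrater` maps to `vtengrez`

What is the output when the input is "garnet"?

neargt

The transformation: shift every letter 13 places forward in the alphabet (wrapping around) — i.e. ROT13, then move the first character to the end.
"garnet" → "neargt".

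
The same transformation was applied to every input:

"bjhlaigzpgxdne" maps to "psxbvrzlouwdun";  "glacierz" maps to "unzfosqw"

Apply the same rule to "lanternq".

The rule is to shift every letter 12 places backward in the alphabet (wrapping around), then take characters alternately from the front and the back (1st, last, 2nd, 2nd-last, ...).
Applying that to "lanternq" gives "zeobbfhs".

zeobbfhs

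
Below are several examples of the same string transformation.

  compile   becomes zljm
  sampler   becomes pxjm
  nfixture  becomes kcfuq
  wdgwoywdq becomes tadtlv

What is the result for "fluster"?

cirp

The rule is to shift every letter 3 places backward in the alphabet (wrapping around), then delete the last 3 characters.
"fluster" → "cirpqbo" → "cirp".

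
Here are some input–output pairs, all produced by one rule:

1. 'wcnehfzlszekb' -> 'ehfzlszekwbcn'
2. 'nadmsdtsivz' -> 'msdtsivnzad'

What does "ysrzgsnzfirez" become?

Each output is the input with this applied: swap the first and last characters, then move the first 3 characters to the end (rotate left by 3).
Starting from "ysrzgsnzfirez": after the first operation, "zsrzgsnzfirey"; after the second, "zgsnzfireyzsr".

zgsnzfireyzsr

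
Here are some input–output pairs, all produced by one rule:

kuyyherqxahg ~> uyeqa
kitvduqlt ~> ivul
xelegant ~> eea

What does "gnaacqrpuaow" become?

naqpa

Rule — delete the last character, then keep every other character starting from the second (positions 2nd, 4th, 6th, ...).
"gnaacqrpuaow" → "gnaacqrpuao" → "naqpa".
(Check on "kitvduqlt": → "kitvduql" → "ivul" ✓)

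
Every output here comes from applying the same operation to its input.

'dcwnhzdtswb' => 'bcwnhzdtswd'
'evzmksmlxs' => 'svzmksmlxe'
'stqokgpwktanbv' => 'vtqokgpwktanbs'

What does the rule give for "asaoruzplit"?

What's happening: swap the first and last characters.
So "asaoruzplit" becomes "tsaoruzplia".

tsaoruzplia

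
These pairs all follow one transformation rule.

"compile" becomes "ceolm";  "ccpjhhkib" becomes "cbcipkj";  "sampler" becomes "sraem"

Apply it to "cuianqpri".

ciuripa

In each case the input is transformed by: take characters alternately from the front and the back (1st, last, 2nd, 2nd-last, ...), then delete the last 2 characters.
Applying both steps to "cuianqpri": "ciuripaqn", then "ciuripa".
(Check on "ccpjhhkib": → "cbcipkjhh" → "cbcipkj" ✓)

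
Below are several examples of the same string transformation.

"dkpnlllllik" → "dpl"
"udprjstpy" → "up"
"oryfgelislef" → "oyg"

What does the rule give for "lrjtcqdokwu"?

Rule — keep every other character starting from the first (positions 1st, 3rd, 5th, ...), then delete the last 3 characters.
On "lrjtcqdokwu": the first step gives "ljcdku", and the second then gives "ljc".

ljc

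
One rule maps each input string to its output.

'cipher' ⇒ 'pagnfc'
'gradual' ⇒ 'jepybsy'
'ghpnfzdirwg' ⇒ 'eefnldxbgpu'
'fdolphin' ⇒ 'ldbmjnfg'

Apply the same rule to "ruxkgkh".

In each case the input is transformed by: shift every letter 2 places backward in the alphabet (wrapping around), then move the last character to the front.
"ruxkgkh" → "psvieif" → "fpsviei".

fpsviei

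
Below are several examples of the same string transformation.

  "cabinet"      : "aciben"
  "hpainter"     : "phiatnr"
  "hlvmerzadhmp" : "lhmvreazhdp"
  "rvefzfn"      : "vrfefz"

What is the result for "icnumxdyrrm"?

The rule is to swap each adjacent pair of characters (1↔2, 3↔4, ...), then delete the last character.
"icnumxdyrrm" → "ciunxmydrrm" → "ciunxmydrr".

ciunxmydrr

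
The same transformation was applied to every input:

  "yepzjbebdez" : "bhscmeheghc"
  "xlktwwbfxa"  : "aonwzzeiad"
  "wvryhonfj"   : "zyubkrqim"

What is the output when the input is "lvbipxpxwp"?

oyelsasazs

Rule — shift every letter 3 places forward in the alphabet (wrapping around).
For "lvbipxpxwp" the result is "oyelsasazs".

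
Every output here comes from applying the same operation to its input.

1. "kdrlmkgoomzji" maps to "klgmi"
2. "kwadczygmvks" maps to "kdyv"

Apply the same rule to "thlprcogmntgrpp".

tponr

The pattern: keep one character in every 3, starting at position 1 (positions 1st, 4th, 7th, ...).
Doing the same to "thlprcogmntgrpp": "tponr".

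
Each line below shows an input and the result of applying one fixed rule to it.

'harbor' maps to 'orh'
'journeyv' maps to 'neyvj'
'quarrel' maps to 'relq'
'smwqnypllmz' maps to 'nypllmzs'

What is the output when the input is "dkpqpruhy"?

Each output is the input with this applied: move the first character to the end, then delete the first 3 characters.
Applying both steps to "dkpqpruhy": "kpqpruhyd", then "pruhyd".
(Check on "quarrel": → "uarrelq" → "relq" ✓)

pruhyd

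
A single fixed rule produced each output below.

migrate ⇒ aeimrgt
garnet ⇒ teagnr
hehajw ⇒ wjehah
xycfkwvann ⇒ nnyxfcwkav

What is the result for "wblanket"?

tebwalkn

The rule is to swap each adjacent pair of characters (1↔2, 3↔4, ...), then move the last 2 characters to the front (rotate right by 2).
"wblanket" → "bwalknte" → "tebwalkn".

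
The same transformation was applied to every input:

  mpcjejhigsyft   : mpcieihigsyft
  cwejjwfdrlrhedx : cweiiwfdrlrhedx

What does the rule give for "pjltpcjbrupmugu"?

The pattern: replace every "j" with "i".
For "pjltpcjbrupmugu" the result is "piltpcibrupmugu".

piltpcibrupmugu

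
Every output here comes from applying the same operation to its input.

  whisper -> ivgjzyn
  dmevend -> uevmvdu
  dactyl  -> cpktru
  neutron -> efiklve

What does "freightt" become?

Rule — shift every letter 9 places backward in the alphabet (wrapping around), then reverse the string.
"freightt" → "kkyxzviw".

kkyxzviw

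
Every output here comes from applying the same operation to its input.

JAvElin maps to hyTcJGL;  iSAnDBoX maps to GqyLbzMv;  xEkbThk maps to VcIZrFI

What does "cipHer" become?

The pattern: shift every letter 2 places backward in the alphabet (wrapping around), then flip the case of every letter.
Working it through for "cipHer": intermediate "agnFcp", final "AGNfCP".

AGNfCP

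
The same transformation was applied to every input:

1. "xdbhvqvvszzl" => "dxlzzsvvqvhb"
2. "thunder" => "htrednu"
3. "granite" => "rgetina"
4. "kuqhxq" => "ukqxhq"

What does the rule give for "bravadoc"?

The transformation: move the first 2 characters to the end (rotate left by 2), then reverse the string.
Working it through for "bravadoc": intermediate "avadocbr", final "rbcodava".

rbcodava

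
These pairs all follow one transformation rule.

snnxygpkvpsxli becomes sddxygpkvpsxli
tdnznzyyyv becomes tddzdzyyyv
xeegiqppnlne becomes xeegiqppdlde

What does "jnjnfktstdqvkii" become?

jdjdfktstdqvkii

The pattern: replace every "n" with "d".
"jnjnfktstdqvkii" → "jdjdfktstdqvkii".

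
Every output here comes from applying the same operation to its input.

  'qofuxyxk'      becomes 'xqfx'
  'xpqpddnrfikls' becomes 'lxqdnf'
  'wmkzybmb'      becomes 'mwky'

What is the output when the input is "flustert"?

rfut

What's happening: move the last 3 characters to the front (rotate right by 3), then keep every other character starting from the second (positions 2nd, 4th, 6th, ...).
"flustert" → "ertflust" → "rfut".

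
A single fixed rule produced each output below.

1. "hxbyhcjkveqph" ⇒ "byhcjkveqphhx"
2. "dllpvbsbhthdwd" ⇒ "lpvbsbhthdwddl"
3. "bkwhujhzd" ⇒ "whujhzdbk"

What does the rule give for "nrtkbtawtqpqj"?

The transformation: move the first 2 characters to the end (rotate left by 2).
Applying that to "nrtkbtawtqpqj" gives "tkbtawtqpqjnr".

tkbtawtqpqjnr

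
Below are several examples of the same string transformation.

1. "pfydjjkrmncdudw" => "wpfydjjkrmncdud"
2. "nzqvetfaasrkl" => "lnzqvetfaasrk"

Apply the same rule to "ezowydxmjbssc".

cezowydxmjbss

What's happening: move the last character to the front.
Doing the same to "ezowydxmjbssc": "cezowydxmjbss".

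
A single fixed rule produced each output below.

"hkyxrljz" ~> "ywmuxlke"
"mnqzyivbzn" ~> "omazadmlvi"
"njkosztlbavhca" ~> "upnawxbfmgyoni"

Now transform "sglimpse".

cfrftyvz

Looking at the pairs, the operation is to shift every letter 13 places forward in the alphabet (wrapping around) — i.e. ROT13, then move the last 3 characters to the front (rotate right by 3).
For "sglimpse", step one produces "ftyvzcfr"; step two turns that into "cfrftyvz".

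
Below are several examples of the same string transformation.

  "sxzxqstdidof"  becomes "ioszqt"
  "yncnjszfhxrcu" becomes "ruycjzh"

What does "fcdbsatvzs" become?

Looking at the pairs, the operation is to keep every other character starting from the first (positions 1st, 3rd, 5th, ...), then move the last 2 characters to the front (rotate right by 2).
Starting from "fcdbsatvzs": after the first operation, "fdstz"; after the second, "tzfds".

tzfds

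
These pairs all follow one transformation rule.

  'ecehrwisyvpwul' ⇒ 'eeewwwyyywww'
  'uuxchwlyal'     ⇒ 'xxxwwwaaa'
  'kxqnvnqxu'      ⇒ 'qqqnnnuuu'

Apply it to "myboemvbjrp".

Each output is the input with this applied: keep one character in every 3, starting at position 3 (positions 3rd, 6th, 9th, ...), then repeat every character 3 times.
Starting from "myboemvbjrp": after the first operation, "bmj"; after the second, "bbbmmmjjj".

bbbmmmjjj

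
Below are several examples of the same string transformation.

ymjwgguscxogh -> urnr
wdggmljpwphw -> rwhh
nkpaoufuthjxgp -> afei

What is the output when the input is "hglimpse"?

wa

The transformation: keep one character in every 3, starting at position 3 (positions 3rd, 6th, 9th, ...), then shift every letter 11 places forward in the alphabet (wrapping around).
On "hglimpse": the first step gives "lp", and the second then gives "wa".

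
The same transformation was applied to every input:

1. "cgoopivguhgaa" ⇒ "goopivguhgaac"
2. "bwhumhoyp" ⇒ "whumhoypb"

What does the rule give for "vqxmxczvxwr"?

qxmxczvxwrv

The transformation: move the first character to the end.
Applying that to "vqxmxczvxwr" gives "qxmxczvxwrv".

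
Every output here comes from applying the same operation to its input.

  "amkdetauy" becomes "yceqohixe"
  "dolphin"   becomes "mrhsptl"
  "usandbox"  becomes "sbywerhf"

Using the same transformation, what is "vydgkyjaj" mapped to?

enzchkocn

In each case the input is transformed by: move the last 2 characters to the front (rotate right by 2), then shift every letter 4 places forward in the alphabet (wrapping around).
Working it through for "vydgkyjaj": intermediate "ajvydgkyj", final "enzchkocn".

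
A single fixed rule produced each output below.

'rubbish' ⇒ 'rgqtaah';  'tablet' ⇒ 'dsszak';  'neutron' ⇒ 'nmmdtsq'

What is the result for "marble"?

kdlzqa

The pattern: move the last 2 characters to the front (rotate right by 2), then shift every letter 1 place backward in the alphabet (wrapping around).
Applying both steps to "marble": "lemarb", then "kdlzqa".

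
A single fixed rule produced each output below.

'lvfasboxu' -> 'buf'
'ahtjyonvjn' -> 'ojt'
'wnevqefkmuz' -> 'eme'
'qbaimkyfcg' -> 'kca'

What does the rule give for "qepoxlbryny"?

lyp

Each output is the input with this applied: keep one character in every 3, starting at position 3 (positions 3rd, 6th, 9th, ...), then move the first character to the end.
Applying both steps to "qepoxlbryny": "ply", then "lyp".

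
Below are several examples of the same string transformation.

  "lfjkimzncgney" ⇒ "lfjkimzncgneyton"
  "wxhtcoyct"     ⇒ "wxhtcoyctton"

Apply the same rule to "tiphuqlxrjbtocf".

tiphuqlxrjbtocfton

The rule is to append "ton".
On "tiphuqlxrjbtocf" that produces "tiphuqlxrjbtocfton".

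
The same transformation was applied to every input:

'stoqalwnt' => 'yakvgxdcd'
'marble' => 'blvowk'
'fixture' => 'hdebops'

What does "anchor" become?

The rule is to shift every letter 10 places forward in the alphabet (wrapping around), then move the first 2 characters to the end (rotate left by 2).
Working it through for "anchor": intermediate "kxmryb", final "mrybkx".

mrybkx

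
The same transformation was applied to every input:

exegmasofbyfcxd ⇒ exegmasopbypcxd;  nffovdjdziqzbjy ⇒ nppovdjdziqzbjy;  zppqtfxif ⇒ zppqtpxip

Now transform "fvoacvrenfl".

pvoacvrenpl

The transformation: replace every "f" with "p".
Doing the same to "fvoacvrenfl": "pvoacvrenpl".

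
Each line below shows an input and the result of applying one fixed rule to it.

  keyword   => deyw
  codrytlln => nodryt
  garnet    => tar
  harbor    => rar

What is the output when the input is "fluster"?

Rule — swap the first and last characters, then delete the last 3 characters.
Working it through for "fluster": intermediate "rlustef", final "rlus".

rlus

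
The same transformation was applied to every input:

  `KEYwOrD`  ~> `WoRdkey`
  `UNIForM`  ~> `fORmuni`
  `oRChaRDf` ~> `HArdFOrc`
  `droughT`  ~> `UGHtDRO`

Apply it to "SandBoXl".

The transformation: move the first 3 characters to the end (rotate left by 3), then flip the case of every letter.
"SandBoXl" → "dBoXlSan" → "DbOxLsAN".

DbOxLsAN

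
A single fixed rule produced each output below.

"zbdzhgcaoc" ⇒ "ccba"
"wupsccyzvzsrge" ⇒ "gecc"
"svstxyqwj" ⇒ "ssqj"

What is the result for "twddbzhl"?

What's happening: sort the characters into reverse alphabetical order, then keep only the last 4 characters.
"twddbzhl" → "zwtlhddb" → "hddb".

hddb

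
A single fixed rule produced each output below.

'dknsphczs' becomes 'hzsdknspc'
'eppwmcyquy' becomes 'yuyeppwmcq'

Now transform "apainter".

nerapait

The pattern: move the last 3 characters to the front (rotate right by 3), then swap the first and last characters.
Applying both steps to "apainter": "terapain", then "nerapait".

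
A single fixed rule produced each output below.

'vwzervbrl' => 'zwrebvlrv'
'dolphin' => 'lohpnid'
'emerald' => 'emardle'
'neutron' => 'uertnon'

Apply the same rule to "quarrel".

aurrleq

The pattern: move the first character to the end, then swap each adjacent pair of characters (1↔2, 3↔4, ...).
"quarrel" → "uarrelq" → "aurrleq".
(Check on "vwzervbrl": → "wzervbrlv" → "zwrebvlrv" ✓)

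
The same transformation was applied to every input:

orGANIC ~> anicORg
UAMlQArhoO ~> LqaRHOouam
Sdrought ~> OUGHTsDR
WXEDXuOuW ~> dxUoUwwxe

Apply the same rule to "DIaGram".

What's happening: flip the case of every letter, then move the first 3 characters to the end (rotate left by 3).
Working it through for "DIaGram": intermediate "diAgRAM", final "gRAMdiA".
(Check on "orGANIC": → "ORganic" → "anicORg" ✓)

gRAMdiA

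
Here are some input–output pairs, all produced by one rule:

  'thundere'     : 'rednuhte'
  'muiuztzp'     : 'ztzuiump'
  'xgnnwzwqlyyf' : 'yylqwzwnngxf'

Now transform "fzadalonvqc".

The pattern: move the last character to the front, then reverse the string.
Working it through for "fzadalonvqc": intermediate "cfzadalonvq", final "qvnoladazfc".

qvnoladazfc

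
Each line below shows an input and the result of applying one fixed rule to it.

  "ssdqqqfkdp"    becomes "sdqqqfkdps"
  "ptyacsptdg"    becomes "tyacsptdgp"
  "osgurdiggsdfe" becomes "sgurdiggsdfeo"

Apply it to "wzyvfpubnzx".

The transformation: move the first character to the end.
On "wzyvfpubnzx" that produces "zyvfpubnzxw".

zyvfpubnzxw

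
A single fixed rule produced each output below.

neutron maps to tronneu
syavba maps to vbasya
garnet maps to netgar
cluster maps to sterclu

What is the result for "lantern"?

ternlan

The rule is to move the first 3 characters to the end (rotate left by 3).
On "lantern" that produces "ternlan".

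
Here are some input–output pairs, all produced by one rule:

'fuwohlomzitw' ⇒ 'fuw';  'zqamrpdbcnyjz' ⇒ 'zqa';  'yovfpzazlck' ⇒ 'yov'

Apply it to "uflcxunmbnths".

What's happening: keep only the first 3 characters.
On "uflcxunmbnths" that produces "ufl".

ufl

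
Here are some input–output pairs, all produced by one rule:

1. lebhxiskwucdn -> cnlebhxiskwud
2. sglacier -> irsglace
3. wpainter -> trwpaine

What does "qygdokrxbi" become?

xiqygdokrb

In each case the input is transformed by: move the last 2 characters to the front (rotate right by 2), then swap the first and last characters.
Applying both steps to "qygdokrxbi": "biqygdokrx", then "xiqygdokrb".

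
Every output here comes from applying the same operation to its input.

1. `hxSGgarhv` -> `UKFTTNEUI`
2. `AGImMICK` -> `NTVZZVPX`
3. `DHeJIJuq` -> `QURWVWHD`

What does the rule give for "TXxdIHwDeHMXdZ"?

Looking at the pairs, the operation is to shift every letter 13 places forward in the alphabet (wrapping around) — i.e. ROT13, then convert every letter to uppercase.
On "TXxdIHwDeHMXdZ": the first step gives "GKkqVUjQrUZKqM", and the second then gives "GKKQVUJQRUZKQM".

GKKQVUJQRUZKQM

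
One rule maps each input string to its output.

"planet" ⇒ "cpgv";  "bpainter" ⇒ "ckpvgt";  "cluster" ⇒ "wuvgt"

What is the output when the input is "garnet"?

tpgv

Each output is the input with this applied: delete the first 2 characters, then shift every letter 2 places forward in the alphabet (wrapping around).
On "garnet": the first step gives "rnet", and the second then gives "tpgv".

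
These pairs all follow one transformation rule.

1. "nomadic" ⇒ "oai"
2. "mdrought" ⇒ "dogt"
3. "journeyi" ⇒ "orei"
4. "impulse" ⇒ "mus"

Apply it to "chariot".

hro

Looking at the pairs, the operation is to keep every other character starting from the second (positions 2nd, 4th, 6th, ...).
Applying that to "chariot" gives "hro".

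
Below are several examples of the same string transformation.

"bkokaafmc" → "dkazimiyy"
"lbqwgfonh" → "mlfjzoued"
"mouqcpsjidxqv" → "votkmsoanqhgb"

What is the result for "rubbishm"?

qfkpszzg

Each output is the input with this applied: move the last 3 characters to the front (rotate right by 3), then shift every letter 2 places backward in the alphabet (wrapping around).
On "rubbishm": the first step gives "shmrubbi", and the second then gives "qfkpszzg".
(Check on "mouqcpsjidxqv": → "xqvmouqcpsjid" → "votkmsoanqhgb" ✓)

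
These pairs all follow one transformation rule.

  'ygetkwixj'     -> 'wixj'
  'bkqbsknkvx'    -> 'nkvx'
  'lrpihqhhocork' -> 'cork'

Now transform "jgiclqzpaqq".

The transformation: keep only the last 4 characters.
On "jgiclqzpaqq" that produces "paqq".

paqq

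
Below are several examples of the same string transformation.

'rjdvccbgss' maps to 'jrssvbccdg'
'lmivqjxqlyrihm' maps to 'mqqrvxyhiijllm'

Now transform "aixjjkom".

Rule — sort the characters into alphabetical order, then swap the front and back halves of the string.
On "aixjjkom" that produces "kmoxaijj".

kmoxaijj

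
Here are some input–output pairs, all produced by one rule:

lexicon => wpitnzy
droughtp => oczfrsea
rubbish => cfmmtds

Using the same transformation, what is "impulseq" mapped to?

The transformation: shift every letter 11 places forward in the alphabet (wrapping around).
On "impulseq" that produces "txafwdpb".

txafwdpb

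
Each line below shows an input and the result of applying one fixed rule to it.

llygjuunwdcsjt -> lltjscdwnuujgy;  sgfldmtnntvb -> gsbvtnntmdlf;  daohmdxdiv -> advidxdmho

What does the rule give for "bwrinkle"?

wbelknir

Looking at the pairs, the operation is to move the first 2 characters to the end (rotate left by 2), then reverse the string.
Working it through for "bwrinkle": intermediate "rinklebw", final "wbelknir".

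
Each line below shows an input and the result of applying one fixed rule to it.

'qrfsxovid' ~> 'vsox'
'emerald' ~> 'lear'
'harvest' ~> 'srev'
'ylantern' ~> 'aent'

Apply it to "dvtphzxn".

Each output is the input with this applied: take characters alternately from the front and the back (1st, last, 2nd, 2nd-last, ...), then keep only the last 4 characters.
Starting from "dvtphzxn": after the first operation, "dnvxtzph"; after the second, "tzph".

tzph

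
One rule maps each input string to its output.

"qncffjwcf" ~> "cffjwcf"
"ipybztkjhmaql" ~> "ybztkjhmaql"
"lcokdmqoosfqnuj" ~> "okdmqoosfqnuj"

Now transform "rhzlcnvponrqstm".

The pattern: delete the first 2 characters.
On "rhzlcnvponrqstm" that produces "zlcnvponrqstm".

zlcnvponrqstm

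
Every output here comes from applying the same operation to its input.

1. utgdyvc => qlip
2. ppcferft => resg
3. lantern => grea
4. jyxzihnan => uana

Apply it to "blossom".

ffbz

The pattern: shift every letter 13 places forward in the alphabet (wrapping around) — i.e. ROT13, then keep only the last 4 characters.
On "blossom": the first step gives "oybffbz", and the second then gives "ffbz".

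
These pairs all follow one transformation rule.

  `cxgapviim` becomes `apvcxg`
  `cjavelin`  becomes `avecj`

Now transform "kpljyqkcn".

jyqkpl

In each case the input is transformed by: delete the last 3 characters, then move the last 3 characters to the front (rotate right by 3).
Applying that to "kpljyqkcn" gives "jyqkpl".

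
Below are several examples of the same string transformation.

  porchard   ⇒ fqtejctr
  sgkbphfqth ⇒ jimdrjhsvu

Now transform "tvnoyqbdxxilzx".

zxpqasdfzzknbv

The pattern: swap the first and last characters, then shift every letter 2 places forward in the alphabet (wrapping around).
Working it through for "tvnoyqbdxxilzx": intermediate "xvnoyqbdxxilzt", final "zxpqasdfzzknbv".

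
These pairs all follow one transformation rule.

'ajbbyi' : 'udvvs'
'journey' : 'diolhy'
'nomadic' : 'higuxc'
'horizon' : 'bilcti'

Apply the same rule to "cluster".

wfomny

Each output is the input with this applied: delete the last character, then shift every letter 6 places backward in the alphabet (wrapping around).
Working it through for "cluster": intermediate "cluste", final "wfomny".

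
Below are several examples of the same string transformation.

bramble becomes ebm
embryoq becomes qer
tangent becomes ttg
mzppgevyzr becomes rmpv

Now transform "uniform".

muf

The transformation: keep one character in every 3, starting at position 1 (positions 1st, 4th, 7th, ...), then move the last character to the front.
Starting from "uniform": after the first operation, "ufm"; after the second, "muf".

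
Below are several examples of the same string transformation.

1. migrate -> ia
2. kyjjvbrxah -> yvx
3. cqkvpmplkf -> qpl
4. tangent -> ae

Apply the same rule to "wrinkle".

rk

In each case the input is transformed by: keep one character in every 3, starting at position 2 (positions 2nd, 5th, 8th, ...).
"wrinkle" → "rk".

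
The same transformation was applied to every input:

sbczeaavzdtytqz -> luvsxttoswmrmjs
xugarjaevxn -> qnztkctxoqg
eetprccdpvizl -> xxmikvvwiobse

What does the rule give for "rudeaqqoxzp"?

Rule — shift every letter 7 places backward in the alphabet (wrapping around).
For "rudeaqqoxzp" the result is "knwxtjjhqsi".

knwxtjjhqsi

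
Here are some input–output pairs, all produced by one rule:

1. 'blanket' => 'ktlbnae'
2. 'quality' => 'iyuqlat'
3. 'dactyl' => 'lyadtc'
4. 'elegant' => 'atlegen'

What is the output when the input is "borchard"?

drobcrah

What's happening: swap each adjacent pair of characters (1↔2, 3↔4, ...), then move the last 2 characters to the front (rotate right by 2).
On "borchard": the first step gives "obcrahdr", and the second then gives "drobcrah".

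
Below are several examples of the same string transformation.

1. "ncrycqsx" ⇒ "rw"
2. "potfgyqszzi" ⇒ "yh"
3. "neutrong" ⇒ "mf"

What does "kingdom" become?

The pattern: shift every letter 1 place backward in the alphabet (wrapping around), then keep only the last 2 characters.
For "kingdom", step one produces "jhmfcnl"; step two turns that into "nl".

nl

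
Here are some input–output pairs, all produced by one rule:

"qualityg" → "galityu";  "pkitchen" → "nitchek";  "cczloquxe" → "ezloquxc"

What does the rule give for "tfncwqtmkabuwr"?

The pattern: delete the first character, then swap the first and last characters.
So "tfncwqtmkabuwr" becomes "rncwqtmkabuwf".

rncwqtmkabuwf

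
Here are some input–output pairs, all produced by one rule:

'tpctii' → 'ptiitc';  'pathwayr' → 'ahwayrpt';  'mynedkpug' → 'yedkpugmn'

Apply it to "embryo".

mryoeb

Looking at the pairs, the operation is to move the first 2 characters to the end (rotate left by 2), then swap the first and last characters.
Applying both steps to "embryo": "bryoem", then "mryoeb".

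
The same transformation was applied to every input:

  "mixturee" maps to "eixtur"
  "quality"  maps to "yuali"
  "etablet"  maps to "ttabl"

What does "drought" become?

Rule — swap the first and last characters, then delete the last 2 characters.
So "drought" becomes "troug".

troug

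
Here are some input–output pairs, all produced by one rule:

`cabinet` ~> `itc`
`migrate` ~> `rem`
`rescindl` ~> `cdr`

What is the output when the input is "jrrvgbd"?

Looking at the pairs, the operation is to keep one character in every 3, starting at position 1 (positions 1st, 4th, 7th, ...), then move the first character to the end.
On "jrrvgbd": the first step gives "jvd", and the second then gives "vdj".

vdj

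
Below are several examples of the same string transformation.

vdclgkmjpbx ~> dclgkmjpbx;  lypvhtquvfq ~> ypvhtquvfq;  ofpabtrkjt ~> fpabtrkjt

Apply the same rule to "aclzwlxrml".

clzwlxrml

The transformation: delete the first character.
For "aclzwlxrml" the result is "clzwlxrml".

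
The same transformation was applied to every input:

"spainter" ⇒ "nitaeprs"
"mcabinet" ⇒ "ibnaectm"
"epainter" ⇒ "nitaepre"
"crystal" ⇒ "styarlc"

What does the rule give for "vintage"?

tangiev

The transformation: take characters alternately from the front and the back (1st, last, 2nd, 2nd-last, ...), then reverse the string.
"vintage" → "veignat" → "tangiev".
(Check on "epainter": → "erpeatin" → "nitaepre" ✓)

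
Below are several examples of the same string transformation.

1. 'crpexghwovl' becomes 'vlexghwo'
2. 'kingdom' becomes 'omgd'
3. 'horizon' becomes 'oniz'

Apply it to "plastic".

icst

The pattern: delete the first 3 characters, then move the last 2 characters to the front (rotate right by 2).
Applying both steps to "plastic": "stic", then "icst".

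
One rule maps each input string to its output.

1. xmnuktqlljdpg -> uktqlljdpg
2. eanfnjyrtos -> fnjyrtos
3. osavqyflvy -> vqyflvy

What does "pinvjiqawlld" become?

vjiqawlld

The pattern: delete the first 3 characters.
So "pinvjiqawlld" becomes "vjiqawlld".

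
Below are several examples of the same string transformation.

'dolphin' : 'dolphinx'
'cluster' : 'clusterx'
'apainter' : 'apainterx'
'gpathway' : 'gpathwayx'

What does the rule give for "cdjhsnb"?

The transformation: append "x".
Applying that to "cdjhsnb" gives "cdjhsnbx".

cdjhsnbx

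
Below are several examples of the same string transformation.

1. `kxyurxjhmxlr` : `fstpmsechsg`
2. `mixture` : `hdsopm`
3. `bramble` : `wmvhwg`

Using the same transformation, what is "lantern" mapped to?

Looking at the pairs, the operation is to shift every letter 5 places backward in the alphabet (wrapping around), then delete the last character.
On "lantern" that produces "gviozm".
(Check on "mixture": → "hdsopmz" → "hdsopm" ✓)

gviozm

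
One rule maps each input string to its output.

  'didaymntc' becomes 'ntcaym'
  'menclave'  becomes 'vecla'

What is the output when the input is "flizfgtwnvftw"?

What's happening: delete the first 3 characters, then move the first 3 characters to the end (rotate left by 3).
Doing the same to "flizfgtwnvftw": "twnvftwzfg".
(Check on "didaymntc": → "aymntc" → "ntcaym" ✓)

twnvftwzfg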